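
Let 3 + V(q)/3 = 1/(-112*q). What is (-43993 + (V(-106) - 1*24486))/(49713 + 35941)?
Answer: -813089533/1016884288 ≈ -0.79959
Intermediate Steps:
V(q) = -9 - 3/(112*q) (V(q) = -9 + 3/((-112*q)) = -9 + 3*(-1/(112*q)) = -9 - 3/(112*q))
(-43993 + (V(-106) - 1*24486))/(49713 + 35941) = (-43993 + ((-9 - 3/112/(-106)) - 1*24486))/(49713 + 35941) = (-43993 + ((-9 - 3/112*(-1/106)) - 24486))/85654 = (-43993 + ((-9 + 3/11872) - 24486))*(1/85654) = (-43993 + (-106845/11872 - 24486))*(1/85654) = (-43993 - 290804637/11872)*(1/85654) = -813089533/11872*1/85654 = -813089533/1016884288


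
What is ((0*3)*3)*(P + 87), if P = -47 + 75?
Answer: 0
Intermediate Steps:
P = 28
((0*3)*3)*(P + 87) = ((0*3)*3)*(28 + 87) = (0*3)*115 = 0*115 = 0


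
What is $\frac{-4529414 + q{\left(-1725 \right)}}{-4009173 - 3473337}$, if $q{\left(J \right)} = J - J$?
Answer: $\frac{2264707}{3741255} \approx 0.60533$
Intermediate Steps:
$q{\left(J \right)} = 0$
$\frac{-4529414 + q{\left(-1725 \right)}}{-4009173 - 3473337} = \frac{-4529414 + 0}{-4009173 - 3473337} = - \frac{4529414}{-7482510} = \left(-4529414\right) \left(- \frac{1}{7482510}\right) = \frac{2264707}{3741255}$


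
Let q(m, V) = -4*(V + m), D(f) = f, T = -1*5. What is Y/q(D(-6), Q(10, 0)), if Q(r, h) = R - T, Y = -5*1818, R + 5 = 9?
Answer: 1515/2 ≈ 757.50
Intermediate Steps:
R = 4 (R = -5 + 9 = 4)
T = -5
Y = -9090
Q(r, h) = 9 (Q(r, h) = 4 - 1*(-5) = 4 + 5 = 9)
q(m, V) = -4*V - 4*m
Y/q(D(-6), Q(10, 0)) = -9090/(-4*9 - 4*(-6)) = -9090/(-36 + 24) = -9090/(-12) = -9090*(-1/12) = 1515/2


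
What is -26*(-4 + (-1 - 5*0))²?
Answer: -650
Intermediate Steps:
-26*(-4 + (-1 - 5*0))² = -26*(-4 + (-1 + 0))² = -26*(-4 - 1)² = -26*(-5)² = -26*25 = -650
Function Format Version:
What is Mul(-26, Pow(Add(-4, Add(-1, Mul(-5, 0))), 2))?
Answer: -650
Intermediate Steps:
Mul(-26, Pow(Add(-4, Add(-1, Mul(-5, 0))), 2)) = Mul(-26, Pow(Add(-4, Add(-1, 0)), 2)) = Mul(-26, Pow(Add(-4, -1), 2)) = Mul(-26, Pow(-5, 2)) = Mul(-26, 25) = -650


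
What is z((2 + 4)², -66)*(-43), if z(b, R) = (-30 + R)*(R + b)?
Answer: -123840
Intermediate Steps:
z((2 + 4)², -66)*(-43) = ((-66)² - 30*(-66) - 30*(2 + 4)² - 66*(2 + 4)²)*(-43) = (4356 + 1980 - 30*6² - 66*6²)*(-43) = (4356 + 1980 - 30*36 - 66*36)*(-43) = (4356 + 1980 - 1080 - 2376)*(-43) = 2880*(-43) = -123840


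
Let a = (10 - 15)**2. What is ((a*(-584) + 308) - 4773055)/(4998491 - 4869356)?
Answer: -4787347/129135 ≈ -37.072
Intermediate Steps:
a = 25 (a = (-5)**2 = 25)
((a*(-584) + 308) - 4773055)/(4998491 - 4869356) = ((25*(-584) + 308) - 4773055)/(4998491 - 4869356) = ((-14600 + 308) - 4773055)/129135 = (-14292 - 4773055)*(1/129135) = -4787347*1/129135 = -4787347/129135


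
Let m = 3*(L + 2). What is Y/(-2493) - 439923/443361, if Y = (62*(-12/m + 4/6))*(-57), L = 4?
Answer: -146641/147787 ≈ -0.99225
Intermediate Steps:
m = 18 (m = 3*(4 + 2) = 3*6 = 18)
Y = 0 (Y = (62*(-12/18 + 4/6))*(-57) = (62*(-12*1/18 + 4*(⅙)))*(-57) = (62*(-⅔ + ⅔))*(-57) = (62*0)*(-57) = 0*(-57) = 0)
Y/(-2493) - 439923/443361 = 0/(-2493) - 439923/443361 = 0*(-1/2493) - 439923*1/443361 = 0 - 146641/147787 = -146641/147787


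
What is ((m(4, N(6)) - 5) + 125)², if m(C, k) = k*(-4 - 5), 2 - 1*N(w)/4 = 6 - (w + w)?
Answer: 28224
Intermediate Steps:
N(w) = -16 + 8*w (N(w) = 8 - 4*(6 - (w + w)) = 8 - 4*(6 - 2*w) = 8 + (-24 + 8*w) = -16 + 8*w)
m(C, k) = -9*k (m(C, k) = k*(-9) = -9*k)
((m(4, N(6)) - 5) + 125)² = ((-9*(-16 + 8*6) - 5) + 125)² = ((-9*(-16 + 48) - 5) + 125)² = ((-9*32 - 5) + 125)² = ((-288 - 5) + 125)² = (-293 + 125)² = (-168)² = 28224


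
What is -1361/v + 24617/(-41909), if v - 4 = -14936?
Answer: -310542895/625785188 ≈ -0.49625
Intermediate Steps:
v = -14932 (v = 4 - 14936 = -14932)
-1361/v + 24617/(-41909) = -1361/(-14932) + 24617/(-41909) = -1361*(-1/14932) + 24617*(-1/41909) = 1361/14932 - 24617/41909 = -310542895/625785188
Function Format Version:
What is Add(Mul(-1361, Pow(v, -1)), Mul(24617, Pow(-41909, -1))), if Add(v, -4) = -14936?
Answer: Rational(-310542895, 625785188) ≈ -0.49625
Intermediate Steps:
v = -14932 (v = Add(4, -14936) = -14932)
Add(Mul(-1361, Pow(v, -1)), Mul(24617, Pow(-41909, -1))) = Add(Mul(-1361, Pow(-14932, -1)), Mul(24617, Pow(-41909, -1))) = Add(Mul(-1361, Rational(-1, 14932)), Mul(24617, Rational(-1, 41909))) = Add(Rational(1361, 14932), Rational(-24617, 41909)) = Rational(-310542895, 625785188)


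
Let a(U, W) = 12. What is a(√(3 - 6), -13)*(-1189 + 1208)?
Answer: 228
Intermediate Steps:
a(√(3 - 6), -13)*(-1189 + 1208) = 12*(-1189 + 1208) = 12*19 = 228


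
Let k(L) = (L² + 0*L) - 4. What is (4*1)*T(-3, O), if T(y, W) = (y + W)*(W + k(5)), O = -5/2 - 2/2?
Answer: -455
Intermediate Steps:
k(L) = -4 + L² (k(L) = (L² + 0) - 4 = L² - 4 = -4 + L²)
O = -7/2 (O = -5*½ - 2*½ = -5/2 - 1 = -7/2 ≈ -3.5000)
T(y, W) = (21 + W)*(W + y) (T(y, W) = (y + W)*(W + (-4 + 5²)) = (W + y)*(W + (-4 + 25)) = (W + y)*(W + 21) = (W + y)*(21 + W) = (21 + W)*(W + y))
(4*1)*T(-3, O) = (4*1)*((-7/2)² + 21*(-7/2) + 21*(-3) - 7/2*(-3)) = 4*(49/4 - 147/2 - 63 + 21/2) = 4*(-455/4) = -455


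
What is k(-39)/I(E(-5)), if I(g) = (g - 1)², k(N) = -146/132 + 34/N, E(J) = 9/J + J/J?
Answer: -42425/69498 ≈ -0.61045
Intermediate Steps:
E(J) = 1 + 9/J (E(J) = 9/J + 1 = 1 + 9/J)
k(N) = -73/66 + 34/N (k(N) = -146*1/132 + 34/N = -73/66 + 34/N)
I(g) = (-1 + g)²
k(-39)/I(E(-5)) = (-73/66 + 34/(-39))/((-1 + (9 - 5)/(-5))²) = (-73/66 + 34*(-1/39))/((-1 - ⅕*4)²) = (-73/66 - 34/39)/((-1 - ⅘)²) = -1697/(858*((-9/5)²)) = -1697/(858*81/25) = -1697/858*25/81 = -42425/69498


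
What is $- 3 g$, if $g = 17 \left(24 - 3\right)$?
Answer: $-1071$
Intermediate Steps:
$g = 357$ ($g = 17 \cdot 21 = 357$)
$- 3 g = \left(-3\right) 357 = -1071$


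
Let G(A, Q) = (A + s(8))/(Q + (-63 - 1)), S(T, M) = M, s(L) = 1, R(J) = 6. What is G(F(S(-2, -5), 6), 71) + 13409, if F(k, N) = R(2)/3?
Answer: 93866/7 ≈ 13409.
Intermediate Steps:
F(k, N) = 2 (F(k, N) = 6/3 = 6*(⅓) = 2)
G(A, Q) = (1 + A)/(-64 + Q) (G(A, Q) = (A + 1)/(Q + (-63 - 1)) = (1 + A)/(Q - 64) = (1 + A)/(-64 + Q))
G(F(S(-2, -5), 6), 71) + 13409 = (1 + 2)/(-64 + 71) + 13409 = 3/7 + 13409 = 93866/7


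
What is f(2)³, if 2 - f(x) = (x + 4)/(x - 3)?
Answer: 512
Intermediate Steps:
f(x) = 2 - (4 + x)/(-3 + x) (f(x) = 2 - (x + 4)/(x - 3) = 2 - (4 + x)/(-3 + x))
f(2)³ = ((-10 + 2)/(-3 + 2))³ = (-8/(-1))³ = (-1*(-8))³ = 8³ = 512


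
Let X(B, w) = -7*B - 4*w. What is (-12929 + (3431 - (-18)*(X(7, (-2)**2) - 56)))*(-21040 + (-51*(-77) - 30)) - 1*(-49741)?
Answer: 200211409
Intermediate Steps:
(-12929 + (3431 - (-18)*(X(7, (-2)**2) - 56)))*(-21040 + (-51*(-77) - 30)) - 1*(-49741) = (-12929 + (3431 - (-18)*((-7*7 - 4*(-2)**2) - 56)))*(-21040 + (-51*(-77) - 30)) - 1*(-49741) = (-12929 + (3431 - (-18)*((-49 - 4*4) - 56)))*(-21040 + (3927 - 30)) + 49741 = (-12929 + (3431 - (-18)*((-49 - 16) - 56)))*(-21040 + 3897) + 49741 = (-12929 + (3431 - (-18)*(-65 - 56)))*(-17143) + 49741 = (-12929 + (3431 - (-18)*(-121)))*(-17143) + 49741 = (-12929 + (3431 - 1*2178))*(-17143) + 49741 = (-12929 + (3431 - 2178))*(-17143) + 49741 = (-12929 + 1253)*(-17143) + 49741 = -11676*(-17143) + 49741 = 200161668 + 49741 = 200211409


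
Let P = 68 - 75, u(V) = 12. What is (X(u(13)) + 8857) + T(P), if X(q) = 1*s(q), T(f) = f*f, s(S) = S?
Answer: 8918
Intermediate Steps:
P = -7
T(f) = f²
X(q) = q (X(q) = 1*q = q)
(X(u(13)) + 8857) + T(P) = (12 + 8857) + (-7)² = 8869 + 49 = 8918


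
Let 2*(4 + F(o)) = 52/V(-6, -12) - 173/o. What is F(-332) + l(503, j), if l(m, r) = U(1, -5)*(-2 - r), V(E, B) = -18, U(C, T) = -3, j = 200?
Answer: 3590477/5976 ≈ 600.82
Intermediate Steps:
F(o) = -49/9 - 173/(2*o) (F(o) = -4 + (52/(-18) - 173/o)/2 = -4 + (52*(-1/18) - 173/o)/2 = -4 + (-26/9 - 173/o)/2 = -4 + (-13/9 - 173/(2*o)) = -49/9 - 173/(2*o))
l(m, r) = 6 + 3*r (l(m, r) = -3*(-2 - r) = 6 + 3*r)
F(-332) + l(503, j) = (1/18)*(-1557 - 98*(-332))/(-332) + (6 + 3*200) = (1/18)*(-1/332)*(-1557 + 32536) + (6 + 600) = (1/18)*(-1/332)*30979 + 606 = -30979/5976 + 606 = 3590477/5976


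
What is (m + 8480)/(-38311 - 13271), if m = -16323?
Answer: 7843/51582 ≈ 0.15205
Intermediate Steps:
(m + 8480)/(-38311 - 13271) = (-16323 + 8480)/(-38311 - 13271) = -7843/(-51582) = -7843*(-1/51582) = 7843/51582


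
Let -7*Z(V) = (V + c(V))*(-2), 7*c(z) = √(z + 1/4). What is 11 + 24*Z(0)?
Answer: 563/49 ≈ 11.490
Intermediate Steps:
c(z) = √(¼ + z)/7 (c(z) = √(z + 1/4)/7 = √(z + ¼)/7 = √(¼ + z)/7)
Z(V) = √(1 + 4*V)/49 + 2*V/7 (Z(V) = -(V + √(1 + 4*V)/14)*(-2)/7 = -(-2*V - √(1 + 4*V)/7)/7 = √(1 + 4*V)/49 + 2*V/7)
11 + 24*Z(0) = 11 + 24*(√(1 + 4*0)/49 + (2/7)*0) = 11 + 24*(√(1 + 0)/49 + 0) = 11 + 24*(√1/49 + 0) = 11 + 24*((1/49)*1 + 0) = 11 + 24*(1/49 + 0) = 11 + 24*(1/49) = 11 + 24/49 = 563/49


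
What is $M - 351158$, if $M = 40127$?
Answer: $-311031$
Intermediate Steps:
$M - 351158 = 40127 - 351158 = -311031$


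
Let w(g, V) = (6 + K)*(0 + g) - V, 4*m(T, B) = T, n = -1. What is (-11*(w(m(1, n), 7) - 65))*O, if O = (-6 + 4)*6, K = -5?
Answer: -9471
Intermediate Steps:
m(T, B) = T/4
w(g, V) = g - V (w(g, V) = (6 - 5)*(0 + g) - V = 1*g - V = g - V)
O = -12 (O = -2*6 = -12)
(-11*(w(m(1, n), 7) - 65))*O = -11*(((¼)*1 - 1*7) - 65)*(-12) = -11*((¼ - 7) - 65)*(-12) = -11*(-27/4 - 65)*(-12) = -11*(-287/4)*(-12) = (3157/4)*(-12) = -9471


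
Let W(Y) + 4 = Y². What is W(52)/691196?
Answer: 675/172799 ≈ 0.0039063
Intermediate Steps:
W(Y) = -4 + Y²
W(52)/691196 = (-4 + 52²)/691196 = (-4 + 2704)*(1/691196) = 2700*(1/691196) = 675/172799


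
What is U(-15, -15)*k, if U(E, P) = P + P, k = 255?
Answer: -7650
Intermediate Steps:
U(E, P) = 2*P
U(-15, -15)*k = (2*(-15))*255 = -30*255 = -7650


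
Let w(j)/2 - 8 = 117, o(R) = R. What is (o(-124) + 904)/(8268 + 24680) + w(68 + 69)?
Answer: 2059445/8237 ≈ 250.02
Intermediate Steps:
w(j) = 250 (w(j) = 16 + 2*117 = 16 + 234 = 250)
(o(-124) + 904)/(8268 + 24680) + w(68 + 69) = (-124 + 904)/(8268 + 24680) + 250 = 780/32948 + 250 = 780*(1/32948) + 250 = 195/8237 + 250 = 2059445/8237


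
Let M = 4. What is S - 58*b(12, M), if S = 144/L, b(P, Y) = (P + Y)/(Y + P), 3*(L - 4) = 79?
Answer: -4846/91 ≈ -53.253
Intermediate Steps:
L = 91/3 (L = 4 + (1/3)*79 = 4 + 79/3 = 91/3 ≈ 30.333)
b(P, Y) = 1 (b(P, Y) = (P + Y)/(P + Y) = 1)
S = 432/91 (S = 144/(91/3) = 144*(3/91) = 432/91 ≈ 4.7473)
S - 58*b(12, M) = 432/91 - 58*1 = 432/91 - 58 = -4846/91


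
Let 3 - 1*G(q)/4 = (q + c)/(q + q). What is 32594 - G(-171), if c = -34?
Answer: 5571932/171 ≈ 32584.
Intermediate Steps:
G(q) = 12 - 2*(-34 + q)/q (G(q) = 12 - 4*(q - 34)/(q + q) = 12 - 4*(-34 + q)/(2*q) = 12 - 4*(-34 + q)*1/(2*q) = 12 - 2*(-34 + q)/q)
32594 - G(-171) = 32594 - (10 + 68/(-171)) = 32594 - (10 + 68*(-1/171)) = 32594 - (10 - 68/171) = 32594 - 1*1642/171 = 32594 - 1642/171 = 5571932/171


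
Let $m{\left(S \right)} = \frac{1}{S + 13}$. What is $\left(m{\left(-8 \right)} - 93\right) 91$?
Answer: $- \frac{42224}{5} \approx -8444.8$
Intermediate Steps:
$m{\left(S \right)} = \frac{1}{13 + S}$
$\left(m{\left(-8 \right)} - 93\right) 91 = \left(\frac{1}{13 - 8} - 93\right) 91 = \left(\frac{1}{5} - 93\right) 91 = \left(- \frac{464}{5}\right) 91 = - \frac{42224}{5}$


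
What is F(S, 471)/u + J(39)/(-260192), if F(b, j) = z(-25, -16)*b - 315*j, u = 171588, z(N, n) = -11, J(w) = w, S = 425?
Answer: -9956618903/11161456224 ≈ -0.89205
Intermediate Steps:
F(b, j) = -315*j - 11*b (F(b, j) = -11*b - 315*j = -315*j - 11*b)
F(S, 471)/u + J(39)/(-260192) = (-315*471 - 11*425)/171588 + 39/(-260192) = (-148365 - 4675)*(1/171588) + 39*(-1/260192) = -153040*1/171588 - 39/260192 = -38260/42897 - 39/260192 = -9956618903/11161456224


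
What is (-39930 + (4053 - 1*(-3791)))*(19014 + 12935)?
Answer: -1025115614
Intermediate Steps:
(-39930 + (4053 - 1*(-3791)))*(19014 + 12935) = (-39930 + (4053 + 3791))*31949 = (-39930 + 7844)*31949 = -32086*31949 = -1025115614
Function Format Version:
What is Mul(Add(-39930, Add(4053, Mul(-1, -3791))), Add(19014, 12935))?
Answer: -1025115614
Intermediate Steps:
Mul(Add(-39930, Add(4053, Mul(-1, -3791))), Add(19014, 12935)) = Mul(Add(-39930, Add(4053, 3791)), 31949) = Mul(Add(-39930, 7844), 31949) = Mul(-32086, 31949) = -1025115614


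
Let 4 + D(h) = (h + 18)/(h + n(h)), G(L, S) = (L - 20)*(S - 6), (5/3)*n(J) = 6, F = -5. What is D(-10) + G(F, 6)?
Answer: -21/4 ≈ -5.2500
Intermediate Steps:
n(J) = 18/5 (n(J) = (3/5)*6 = 18/5)
G(L, S) = (-20 + L)*(-6 + S)
D(h) = -4 + (18 + h)/(18/5 + h) (D(h) = -4 + (h + 18)/(h + 18/5) = -4 + (18 + h)/(18/5 + h))
D(-10) + G(F, 6) = 3*(6 - 5*(-10))/(18 + 5*(-10)) + (120 - 20*6 - 6*(-5) - 5*6) = 3*(6 + 50)/(18 - 50) + (120 - 120 + 30 - 30) = 3*56/(-32) + 0 = 3*(-1/32)*56 + 0 = -21/4 + 0 = -21/4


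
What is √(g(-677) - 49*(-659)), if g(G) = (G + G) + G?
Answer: 2*√7565 ≈ 173.95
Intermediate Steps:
g(G) = 3*G (g(G) = 2*G + G = 3*G)
√(g(-677) - 49*(-659)) = √(3*(-677) - 49*(-659)) = √(-2031 + 32291) = √30260 = 2*√7565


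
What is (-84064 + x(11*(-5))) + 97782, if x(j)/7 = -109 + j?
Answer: 12570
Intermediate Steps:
x(j) = -763 + 7*j (x(j) = 7*(-109 + j) = -763 + 7*j)
(-84064 + x(11*(-5))) + 97782 = (-84064 + (-763 + 7*(11*(-5)))) + 97782 = (-84064 + (-763 + 7*(-55))) + 97782 = (-84064 + (-763 - 385)) + 97782 = (-84064 - 1148) + 97782 = -85212 + 97782 = 12570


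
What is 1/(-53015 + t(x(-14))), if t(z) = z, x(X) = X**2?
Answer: -1/52819 ≈ -1.8933e-5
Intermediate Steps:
1/(-53015 + t(x(-14))) = 1/(-53015 + (-14)**2) = 1/(-53015 + 196) = 1/(-52819) = -1/52819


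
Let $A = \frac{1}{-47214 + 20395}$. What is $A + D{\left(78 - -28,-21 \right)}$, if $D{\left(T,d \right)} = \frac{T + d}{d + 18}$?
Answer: $- \frac{2279618}{80457} \approx -28.333$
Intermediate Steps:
$A = - \frac{1}{26819}$ ($A = \frac{1}{-26819} = - \frac{1}{26819} \approx -3.7287 \cdot 10^{-5}$)
$D{\left(T,d \right)} = \frac{T + d}{18 + d}$
$A + D{\left(78 - -28,-21 \right)} = - \frac{1}{26819} + \frac{\left(78 - -28\right) - 21}{18 - 21} = - \frac{1}{26819} + \frac{\left(78 + 28\right) - 21}{-3} = - \frac{1}{26819} - \frac{106 - 21}{3} = - \frac{1}{26819} - \frac{85}{3} = - \frac{2279618}{80457}$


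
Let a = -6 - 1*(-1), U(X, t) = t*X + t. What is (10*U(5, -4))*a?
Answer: 1200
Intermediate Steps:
U(X, t) = t + X*t (U(X, t) = X*t + t = t + X*t)
a = -5 (a = -6 + 1 = -5)
(10*U(5, -4))*a = (10*(-4*(1 + 5)))*(-5) = (10*(-4*6))*(-5) = (10*(-24))*(-5) = -240*(-5) = 1200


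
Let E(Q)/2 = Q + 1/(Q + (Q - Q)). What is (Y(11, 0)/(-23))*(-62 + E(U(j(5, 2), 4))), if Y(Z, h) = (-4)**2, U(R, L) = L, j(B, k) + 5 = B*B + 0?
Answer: 856/23 ≈ 37.217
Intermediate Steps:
j(B, k) = -5 + B**2 (j(B, k) = -5 + (B*B + 0) = -5 + (B**2 + 0) = -5 + B**2)
Y(Z, h) = 16
E(Q) = 2*Q + 2/Q (E(Q) = 2*(Q + 1/(Q + (Q - Q))) = 2*(Q + 1/(Q + 0)) = 2*(Q + 1/Q) = 2*Q + 2/Q)
(Y(11, 0)/(-23))*(-62 + E(U(j(5, 2), 4))) = (16/(-23))*(-62 + (2*4 + 2/4)) = (16*(-1/23))*(-62 + (8 + 2*(1/4))) = -16*(-62 + (8 + 1/2))/23 = -16*(-62 + 17/2)/23 = -16/23*(-107/2) = 856/23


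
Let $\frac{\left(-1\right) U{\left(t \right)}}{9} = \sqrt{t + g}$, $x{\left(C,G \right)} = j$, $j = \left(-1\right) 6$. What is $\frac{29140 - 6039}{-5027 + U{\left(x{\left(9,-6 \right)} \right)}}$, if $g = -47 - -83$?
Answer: $- \frac{116128727}{25268299} + \frac{207909 \sqrt{30}}{25268299} \approx -4.5508$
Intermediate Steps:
$g = 36$ ($g = -47 + 83 = 36$)
$j = -6$
$x{\left(C,G \right)} = -6$
$U{\left(t \right)} = - 9 \sqrt{36 + t}$ ($U{\left(t \right)} = - 9 \sqrt{t + 36} = - 9 \sqrt{36 + t}$)
$\frac{29140 - 6039}{-5027 + U{\left(x{\left(9,-6 \right)} \right)}} = \frac{29140 - 6039}{-5027 - 9 \sqrt{36 - 6}} = \frac{23101}{-5027 - 9 \sqrt{30}}$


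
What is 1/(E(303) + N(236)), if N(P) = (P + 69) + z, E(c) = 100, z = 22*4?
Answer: 1/493 ≈ 0.0020284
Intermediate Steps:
z = 88
N(P) = 157 + P (N(P) = (P + 69) + 88 = (69 + P) + 88 = 157 + P)
1/(E(303) + N(236)) = 1/(100 + (157 + 236)) = 1/(100 + 393) = 1/493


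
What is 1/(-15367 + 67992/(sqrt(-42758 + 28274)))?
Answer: -18547969/285411882295 + 11332*I*sqrt(3621)/285411882295 ≈ -6.4987e-5 + 2.3892e-6*I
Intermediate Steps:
1/(-15367 + 67992/(sqrt(-42758 + 28274))) = 1/(-15367 + 67992/(sqrt(-14484))) = 1/(-15367 + 67992/((2*I*sqrt(3621)))) = 1/(-15367 + 67992*(-I*sqrt(3621)/7242)) = 1/(-15367 - 11332*I*sqrt(3621)/1207)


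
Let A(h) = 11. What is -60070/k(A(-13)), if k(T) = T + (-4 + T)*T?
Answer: -30035/44 ≈ -682.61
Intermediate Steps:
k(T) = T + T*(-4 + T)
-60070/k(A(-13)) = -60070*1/(11*(-3 + 11)) = -60070/(11*8) = -60070/88 = -60070*1/88 = -30035/44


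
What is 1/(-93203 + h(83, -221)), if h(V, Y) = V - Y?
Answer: -1/92899 ≈ -1.0764e-5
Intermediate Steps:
1/(-93203 + h(83, -221)) = 1/(-93203 + (83 - 1*(-221))) = 1/(-93203 + (83 + 221)) = 1/(-93203 + 304) = 1/(-92899) = -1/92899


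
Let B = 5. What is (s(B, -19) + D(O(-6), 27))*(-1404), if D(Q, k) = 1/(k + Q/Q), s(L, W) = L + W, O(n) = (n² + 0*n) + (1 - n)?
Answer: 137241/7 ≈ 19606.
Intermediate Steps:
O(n) = 1 + n² - n (O(n) = (n² + 0) + (1 - n) = n² + (1 - n) = 1 + n² - n)
D(Q, k) = 1/(1 + k) (D(Q, k) = 1/(k + 1) = 1/(1 + k))
(s(B, -19) + D(O(-6), 27))*(-1404) = ((5 - 19) + 1/(1 + 27))*(-1404) = (-14 + 1/28)*(-1404) = -391/28*(-1404) = 137241/7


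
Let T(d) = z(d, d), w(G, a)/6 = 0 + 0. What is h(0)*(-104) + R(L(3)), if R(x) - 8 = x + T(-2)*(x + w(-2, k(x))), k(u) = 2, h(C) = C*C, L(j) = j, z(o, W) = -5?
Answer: -4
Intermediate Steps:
h(C) = C**2
w(G, a) = 0 (w(G, a) = 6*(0 + 0) = 6*0 = 0)
T(d) = -5
R(x) = 8 - 4*x (R(x) = 8 + (x - 5*(x + 0)) = 8 + (x - 5*x) = 8 - 4*x)
h(0)*(-104) + R(L(3)) = 0**2*(-104) + (8 - 4*3) = 0*(-104) + (8 - 12) = 0 - 4 = -4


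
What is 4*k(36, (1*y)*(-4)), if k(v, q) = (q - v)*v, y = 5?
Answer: -8064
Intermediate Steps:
k(v, q) = v*(q - v)
4*k(36, (1*y)*(-4)) = 4*(36*((1*5)*(-4) - 1*36)) = 4*(36*(5*(-4) - 36)) = 4*(36*(-20 - 36)) = 4*(36*(-56)) = 4*(-2016) = -8064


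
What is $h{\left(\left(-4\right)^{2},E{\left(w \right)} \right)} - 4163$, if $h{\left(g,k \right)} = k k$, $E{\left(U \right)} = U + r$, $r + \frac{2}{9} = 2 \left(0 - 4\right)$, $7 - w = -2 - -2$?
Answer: $- \frac{337082}{81} \approx -4161.5$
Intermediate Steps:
$w = 7$ ($w = 7 - \left(-2 - -2\right) = 7 - \left(-2 + 2\right) = 7 - 0 = 7 + 0 = 7$)
$r = - \frac{74}{9}$ ($r = - \frac{2}{9} + 2 \left(0 - 4\right) = - \frac{2}{9} + 2 \left(-4\right) = - \frac{2}{9} - 8 = - \frac{74}{9} \approx -8.2222$)
$E{\left(U \right)} = - \frac{74}{9} + U$ ($E{\left(U \right)} = U - \frac{74}{9} = - \frac{74}{9} + U$)
$h{\left(g,k \right)} = k^{2}$
$h{\left(\left(-4\right)^{2},E{\left(w \right)} \right)} - 4163 = \left(- \frac{74}{9} + 7\right)^{2} - 4163 = \left(- \frac{11}{9}\right)^{2} - 4163 = \frac{121}{81} - 4163 = - \frac{337082}{81}$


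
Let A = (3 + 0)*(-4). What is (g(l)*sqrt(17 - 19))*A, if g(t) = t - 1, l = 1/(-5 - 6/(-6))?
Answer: 15*I*sqrt(2) ≈ 21.213*I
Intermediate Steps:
l = -1/4 (l = 1/(-5 - 6*(-1/6)) = 1/(-5 + 1) = 1/(-4) = -1/4 ≈ -0.25000)
g(t) = -1 + t
A = -12 (A = 3*(-4) = -12)
(g(l)*sqrt(17 - 19))*A = ((-1 - 1/4)*sqrt(17 - 19))*(-12) = -5*I*sqrt(2)/4*(-12) = 15*I*sqrt(2)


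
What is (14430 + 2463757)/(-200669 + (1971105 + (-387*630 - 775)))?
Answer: 2478187/1525851 ≈ 1.6241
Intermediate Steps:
(14430 + 2463757)/(-200669 + (1971105 + (-387*630 - 775))) = 2478187/(-200669 + (1971105 + (-243810 - 775))) = 2478187/(-200669 + (1971105 - 244585)) = 2478187/(-200669 + 1726520) = 2478187/1525851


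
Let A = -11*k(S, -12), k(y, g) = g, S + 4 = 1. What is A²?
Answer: 17424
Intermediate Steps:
S = -3 (S = -4 + 1 = -3)
A = 132 (A = -11*(-12) = 132)
A² = 132² = 17424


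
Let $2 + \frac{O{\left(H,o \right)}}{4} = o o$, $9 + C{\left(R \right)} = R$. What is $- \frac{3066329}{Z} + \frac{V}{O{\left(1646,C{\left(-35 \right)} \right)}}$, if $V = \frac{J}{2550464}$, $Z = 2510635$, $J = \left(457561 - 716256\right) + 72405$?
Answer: $- \frac{30250166611802483}{24767903226187520} \approx -1.2213$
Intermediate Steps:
$C{\left(R \right)} = -9 + R$
$J = -186290$ ($J = -258695 + 72405 = -186290$)
$O{\left(H,o \right)} = -8 + 4 o^{2}$ ($O{\left(H,o \right)} = -8 + 4 o o = -8 + 4 o^{2}$)
$V = - \frac{93145}{1275232}$ ($V = - \frac{186290}{2550464} = \left(-186290\right) \frac{1}{2550464} = - \frac{93145}{1275232} \approx -0.073042$)
$- \frac{3066329}{Z} + \frac{V}{O{\left(1646,C{\left(-35 \right)} \right)}} = - \frac{3066329}{2510635} - \frac{93145}{1275232 \left(-8 + 4 \left(-9 - 35\right)^{2}\right)} = \left(-3066329\right) \frac{1}{2510635} - \frac{93145}{1275232 \left(-8 + 4 \left(-44\right)^{2}\right)} = - \frac{3066329}{2510635} - \frac{93145}{1275232 \left(-8 + 4 \cdot 1936\right)} = - \frac{3066329}{2510635} - \frac{93145}{1275232 \left(-8 + 7744\right)} = - \frac{3066329}{2510635} - \frac{93145}{1275232 \cdot 7736} = - \frac{3066329}{2510635} - \frac{93145}{9865194752} = - \frac{30250166611802483}{24767903226187520}$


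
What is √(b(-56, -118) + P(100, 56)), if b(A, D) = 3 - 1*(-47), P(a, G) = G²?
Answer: 3*√354 ≈ 56.445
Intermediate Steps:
b(A, D) = 50 (b(A, D) = 3 + 47 = 50)
√(b(-56, -118) + P(100, 56)) = √(50 + 56²) = √(50 + 3136) = √3186 = 3*√354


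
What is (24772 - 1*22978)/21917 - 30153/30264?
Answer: -202189895/221098696 ≈ -0.91448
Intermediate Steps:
(24772 - 1*22978)/21917 - 30153/30264 = (24772 - 22978)*(1/21917) - 30153*1/30264 = 1794*(1/21917) - 10051/10088 = 1794/21917 - 10051/10088 = -202189895/221098696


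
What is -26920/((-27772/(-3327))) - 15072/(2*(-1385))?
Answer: -30958810902/9616055 ≈ -3219.5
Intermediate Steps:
-26920/((-27772/(-3327))) - 15072/(2*(-1385)) = -26920/((-27772*(-1/3327))) - 15072/(-2770) = -26920/27772/3327 - 15072*(-1/2770) = -26920*3327/27772 + 7536/1385 = -22390710/6943 + 7536/1385 = -30958810902/9616055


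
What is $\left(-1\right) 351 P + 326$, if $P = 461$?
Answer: $-161485$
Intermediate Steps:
$\left(-1\right) 351 P + 326 = \left(-1\right) 351 \cdot 461 + 326 = \left(-351\right) 461 + 326 = -161811 + 326 = -161485$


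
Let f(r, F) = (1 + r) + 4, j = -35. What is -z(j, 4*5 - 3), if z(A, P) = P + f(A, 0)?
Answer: 13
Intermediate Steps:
f(r, F) = 5 + r
z(A, P) = 5 + A + P (z(A, P) = P + (5 + A) = 5 + A + P)
-z(j, 4*5 - 3) = -(5 - 35 + (4*5 - 3)) = -(5 - 35 + (20 - 3)) = -(5 - 35 + 17) = -1*(-13) = 13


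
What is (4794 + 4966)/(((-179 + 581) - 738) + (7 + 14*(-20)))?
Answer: -9760/609 ≈ -16.026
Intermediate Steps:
(4794 + 4966)/(((-179 + 581) - 738) + (7 + 14*(-20))) = 9760/((402 - 738) + (7 - 280)) = 9760/(-336 - 273) = 9760/(-609) = 9760*(-1/609) = -9760/609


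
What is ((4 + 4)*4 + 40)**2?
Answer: 5184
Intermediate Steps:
((4 + 4)*4 + 40)**2 = (8*4 + 40)**2 = (32 + 40)**2 = 72**2 = 5184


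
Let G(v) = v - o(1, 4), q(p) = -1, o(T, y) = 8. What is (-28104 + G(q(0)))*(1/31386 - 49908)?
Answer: 14678851415677/10462 ≈ 1.4031e+9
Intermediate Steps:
G(v) = -8 + v (G(v) = v - 1*8 = v - 8 = -8 + v)
(-28104 + G(q(0)))*(1/31386 - 49908) = (-28104 + (-8 - 1))*(1/31386 - 49908) = (-28104 - 9)*(1/31386 - 49908) = -28113*(-1566412487/31386) = 14678851415677/10462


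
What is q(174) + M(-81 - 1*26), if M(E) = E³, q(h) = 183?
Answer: -1224860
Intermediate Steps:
q(174) + M(-81 - 1*26) = 183 + (-81 - 1*26)³ = 183 + (-81 - 26)³ = 183 + (-107)³ = 183 - 1225043 = -1224860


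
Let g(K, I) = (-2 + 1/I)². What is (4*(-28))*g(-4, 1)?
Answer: -112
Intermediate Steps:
(4*(-28))*g(-4, 1) = (4*(-28))*((-1 + 2*1)²/1²) = -112*(-1 + 2)² = -112*1² = -112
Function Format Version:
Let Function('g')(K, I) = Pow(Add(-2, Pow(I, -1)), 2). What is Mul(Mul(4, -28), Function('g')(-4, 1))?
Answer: -112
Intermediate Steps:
Mul(Mul(4, -28), Function('g')(-4, 1)) = Mul(Mul(4, -28), Mul(Pow(1, -2), Pow(Add(-1, Mul(2, 1)), 2))) = Mul(-112, Mul(1, Pow(Add(-1, 2), 2))) = Mul(-112, Mul(1, Pow(1, 2))) = Mul(-112, Mul(1, 1)) = Mul(-112, 1) = -112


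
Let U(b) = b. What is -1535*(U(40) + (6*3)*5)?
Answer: -199550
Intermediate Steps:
-1535*(U(40) + (6*3)*5) = -1535*(40 + (6*3)*5) = -1535*(40 + 18*5) = -1535*(40 + 90) = -1535*130 = -199550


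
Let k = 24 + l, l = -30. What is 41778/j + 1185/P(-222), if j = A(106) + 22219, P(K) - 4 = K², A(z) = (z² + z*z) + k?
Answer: 234678421/244714920 ≈ 0.95899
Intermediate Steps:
k = -6 (k = 24 - 30 = -6)
A(z) = -6 + 2*z² (A(z) = (z² + z*z) - 6 = (z² + z²) - 6 = 2*z² - 6 = -6 + 2*z²)
P(K) = 4 + K²
j = 44685 (j = (-6 + 2*106²) + 22219 = (-6 + 2*11236) + 22219 = (-6 + 22472) + 22219 = 22466 + 22219 = 44685)
41778/j + 1185/P(-222) = 41778/44685 + 1185/(4 + (-222)²) = 41778*(1/44685) + 1185/(4 + 49284) = 4642/4965 + 1185/49288 = 234678421/244714920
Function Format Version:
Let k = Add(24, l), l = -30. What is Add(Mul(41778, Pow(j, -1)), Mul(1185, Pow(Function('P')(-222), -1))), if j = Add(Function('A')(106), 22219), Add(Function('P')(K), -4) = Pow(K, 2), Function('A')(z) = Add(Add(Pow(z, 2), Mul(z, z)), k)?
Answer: Rational(234678421, 244714920) ≈ 0.95899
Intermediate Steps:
k = -6 (k = Add(24, -30) = -6)
Function('A')(z) = Add(-6, Mul(2, Pow(z, 2))) (Function('A')(z) = Add(Add(Pow(z, 2), Mul(z, z)), -6) = Add(Add(Pow(z, 2), Pow(z, 2)), -6) = Add(Mul(2, Pow(z, 2)), -6) = Add(-6, Mul(2, Pow(z, 2))))
Function('P')(K) = Add(4, Pow(K, 2))
j = 44685 (j = Add(Add(-6, Mul(2, Pow(106, 2))), 22219) = Add(Add(-6, Mul(2, 11236)), 22219) = Add(Add(-6, 22472), 22219) = Add(22466, 22219) = 44685)
Add(Mul(41778, Pow(j, -1)), Mul(1185, Pow(Function('P')(-222), -1))) = Add(Mul(41778, Pow(44685, -1)), Mul(1185, Pow(Add(4, Pow(-222, 2)), -1))) = Add(Mul(41778, Rational(1, 44685)), Mul(1185, Pow(Add(4, 49284), -1))) = Add(Rational(4642, 4965), Mul(1185, Pow(49288, -1))) = Add(Rational(4642, 4965), Mul(1185, Rational(1, 49288))) = Add(Rational(4642, 4965), Rational(1185, 49288)) = Rational(234678421, 244714920)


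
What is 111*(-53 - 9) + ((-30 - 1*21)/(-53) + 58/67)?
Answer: -24431491/3551 ≈ -6880.2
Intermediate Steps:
111*(-53 - 9) + ((-30 - 1*21)/(-53) + 58/67) = 111*(-62) + ((-30 - 21)*(-1/53) + 58*(1/67)) = -6882 + (-51*(-1/53) + 58/67) = -6882 + (51/53 + 58/67) = -6882 + 6491/3551 = -24431491/3551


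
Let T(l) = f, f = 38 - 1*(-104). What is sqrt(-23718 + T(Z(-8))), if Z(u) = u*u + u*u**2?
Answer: 2*I*sqrt(5894) ≈ 153.54*I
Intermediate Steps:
f = 142 (f = 38 + 104 = 142)
Z(u) = u**2 + u**3
T(l) = 142
sqrt(-23718 + T(Z(-8))) = sqrt(-23718 + 142) = sqrt(-23576) = 2*I*sqrt(5894)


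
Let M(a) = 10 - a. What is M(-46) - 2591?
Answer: -2535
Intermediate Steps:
M(-46) - 2591 = (10 - 1*(-46)) - 2591 = (10 + 46) - 2591 = 56 - 2591 = -2535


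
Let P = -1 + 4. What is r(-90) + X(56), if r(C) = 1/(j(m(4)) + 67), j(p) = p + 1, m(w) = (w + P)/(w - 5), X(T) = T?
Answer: 3417/61 ≈ 56.016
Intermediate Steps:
P = 3
m(w) = (3 + w)/(-5 + w) (m(w) = (w + 3)/(w - 5) = (3 + w)/(-5 + w))
j(p) = 1 + p
r(C) = 1/61 (r(C) = 1/((1 + (3 + 4)/(-5 + 4)) + 67) = 1/((1 + 7/(-1)) + 67) = 1/((1 - 1*7) + 67) = 1/((1 - 7) + 67) = 1/(-6 + 67) = 1/61)
r(-90) + X(56) = 1/61 + 56 = 3417/61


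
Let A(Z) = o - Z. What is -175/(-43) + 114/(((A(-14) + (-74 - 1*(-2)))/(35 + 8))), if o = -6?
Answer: -99793/1376 ≈ -72.524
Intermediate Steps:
A(Z) = -6 - Z
-175/(-43) + 114/(((A(-14) + (-74 - 1*(-2)))/(35 + 8))) = -175/(-43) + 114/((((-6 - 1*(-14)) + (-74 - 1*(-2)))/(35 + 8))) = -175*(-1/43) + 114/((((-6 + 14) + (-74 + 2))/43)) = 175/43 + 114/(((8 - 72)*(1/43))) = 175/43 + 114/((-64*1/43)) = 175/43 + 114/(-64/43) = 175/43 + 114*(-43/64) = 175/43 - 2451/32 = -99793/1376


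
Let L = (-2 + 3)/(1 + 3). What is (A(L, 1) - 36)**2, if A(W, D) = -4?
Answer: 1600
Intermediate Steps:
L = 1/4 ≈ 0.25000
(A(L, 1) - 36)**2 = (-4 - 36)**2 = (-40)**2 = 1600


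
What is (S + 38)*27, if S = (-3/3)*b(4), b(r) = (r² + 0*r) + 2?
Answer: 540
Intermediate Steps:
b(r) = 2 + r² (b(r) = (r² + 0) + 2 = r² + 2 = 2 + r²)
S = -18 (S = (-3/3)*(2 + 4²) = (-3*⅓)*(2 + 16) = -1*18 = -18)
(S + 38)*27 = (-18 + 38)*27 = 20*27 = 540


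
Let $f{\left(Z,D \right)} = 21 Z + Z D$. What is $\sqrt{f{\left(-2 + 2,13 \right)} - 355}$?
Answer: $i \sqrt{355} \approx 18.841 i$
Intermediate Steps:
$f{\left(Z,D \right)} = 21 Z + D Z$
$\sqrt{f{\left(-2 + 2,13 \right)} - 355} = \sqrt{\left(-2 + 2\right) \left(21 + 13\right) - 355} = \sqrt{0 \cdot 34 - 355} = \sqrt{0 - 355} = \sqrt{-355} = i \sqrt{355}$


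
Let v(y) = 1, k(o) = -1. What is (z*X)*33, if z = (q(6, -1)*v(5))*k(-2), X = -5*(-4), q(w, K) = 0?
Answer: 0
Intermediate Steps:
X = 20
z = 0 (z = (0*1)*(-1) = 0*(-1) = 0)
(z*X)*33 = (0*20)*33 = 0*33 = 0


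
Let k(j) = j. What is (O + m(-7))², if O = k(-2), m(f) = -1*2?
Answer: 16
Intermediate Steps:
m(f) = -2
O = -2
(O + m(-7))² = (-2 - 2)² = (-4)² = 16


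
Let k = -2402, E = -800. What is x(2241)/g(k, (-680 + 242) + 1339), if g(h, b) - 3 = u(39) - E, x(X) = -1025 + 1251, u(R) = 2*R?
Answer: 226/881 ≈ 0.25653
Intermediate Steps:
x(X) = 226
g(h, b) = 881 (g(h, b) = 3 + (2*39 - 1*(-800)) = 3 + (78 + 800) = 3 + 878 = 881)
x(2241)/g(k, (-680 + 242) + 1339) = 226/881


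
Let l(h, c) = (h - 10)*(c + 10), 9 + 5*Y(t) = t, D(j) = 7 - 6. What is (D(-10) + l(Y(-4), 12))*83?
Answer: -114623/5 ≈ -22925.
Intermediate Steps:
D(j) = 1
Y(t) = -9/5 + t/5
l(h, c) = (-10 + h)*(10 + c)
(D(-10) + l(Y(-4), 12))*83 = (1 + (-100 - 10*12 + 10*(-9/5 + (1/5)*(-4)) + 12*(-9/5 + (1/5)*(-4))))*83 = (1 + (-100 - 120 + 10*(-9/5 - 4/5) + 12*(-9/5 - 4/5)))*83 = (1 + (-100 - 120 + 10*(-13/5) + 12*(-13/5)))*83 = (1 + (-100 - 120 - 26 - 156/5))*83 = (1 - 1386/5)*83 = -1381/5*83 = -114623/5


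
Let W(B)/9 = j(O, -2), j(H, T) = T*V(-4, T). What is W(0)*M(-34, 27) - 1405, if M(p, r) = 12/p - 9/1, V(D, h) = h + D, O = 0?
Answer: -41057/17 ≈ -2415.1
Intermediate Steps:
V(D, h) = D + h
j(H, T) = T*(-4 + T)
W(B) = 108 (W(B) = 9*(-2*(-4 - 2)) = 9*(-2*(-6)) = 9*12 = 108)
M(p, r) = -9 + 12/p (M(p, r) = 12/p - 9*1 = 12/p - 9 = -9 + 12/p)
W(0)*M(-34, 27) - 1405 = 108*(-9 + 12/(-34)) - 1405 = 108*(-9 + 12*(-1/34)) - 1405 = 108*(-9 - 6/17) - 1405 = 108*(-159/17) - 1405 = -17172/17 - 1405 = -41057/17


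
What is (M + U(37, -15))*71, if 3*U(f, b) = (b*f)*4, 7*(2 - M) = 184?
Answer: -379850/7 ≈ -54264.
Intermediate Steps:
M = -170/7 (M = 2 - ⅐*184 = 2 - 184/7 = -170/7 ≈ -24.286)
U(f, b) = 4*b*f/3 (U(f, b) = ((b*f)*4)/3 = (4*b*f)/3 = 4*b*f/3)
(M + U(37, -15))*71 = (-170/7 + (4/3)*(-15)*37)*71 = (-170/7 - 740)*71 = -5350/7*71 = -379850/7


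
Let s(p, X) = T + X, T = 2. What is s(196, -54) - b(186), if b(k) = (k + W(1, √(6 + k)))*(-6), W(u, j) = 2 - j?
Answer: 1076 - 48*√3 ≈ 992.86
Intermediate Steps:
s(p, X) = 2 + X
b(k) = -12 - 6*k + 6*√(6 + k) (b(k) = (k + (2 - √(6 + k)))*(-6) = (2 + k - √(6 + k))*(-6) = -12 - 6*k + 6*√(6 + k))
s(196, -54) - b(186) = (2 - 54) - (-12 - 6*186 + 6*√(6 + 186)) = -52 - (-12 - 1116 + 6*√192) = -52 - (-12 - 1116 + 6*(8*√3)) = -52 - (-12 - 1116 + 48*√3) = -52 - (-1128 + 48*√3) = -52 + (1128 - 48*√3) = 1076 - 48*√3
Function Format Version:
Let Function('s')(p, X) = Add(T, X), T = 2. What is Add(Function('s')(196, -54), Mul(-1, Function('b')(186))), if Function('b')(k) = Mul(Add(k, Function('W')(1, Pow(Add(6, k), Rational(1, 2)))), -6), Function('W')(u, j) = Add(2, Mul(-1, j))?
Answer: Add(1076, Mul(-48, Pow(3, Rational(1, 2)))) ≈ 992.86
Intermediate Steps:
Function('s')(p, X) = Add(2, X)
Function('b')(k) = Add(-12, Mul(-6, k), Mul(6, Pow(Add(6, k), Rational(1, 2)))) (Function('b')(k) = Mul(Add(k, Add(2, Mul(-1, Pow(Add(6, k), Rational(1, 2))))), -6) = Mul(Add(2, k, Mul(-1, Pow(Add(6, k), Rational(1, 2)))), -6) = Add(-12, Mul(-6, k), Mul(6, Pow(Add(6, k), Rational(1, 2)))))
Add(Function('s')(196, -54), Mul(-1, Function('b')(186))) = Add(Add(2, -54), Mul(-1, Add(-12, Mul(-6, 186), Mul(6, Pow(Add(6, 186), Rational(1, 2)))))) = Add(-52, Mul(-1, Add(-12, -1116, Mul(6, Pow(192, Rational(1, 2)))))) = Add(-52, Mul(-1, Add(-12, -1116, Mul(6, Mul(8, Pow(3, Rational(1, 2))))))) = Add(-52, Mul(-1, Add(-12, -1116, Mul(48, Pow(3, Rational(1, 2)))))) = Add(-52, Mul(-1, Add(-1128, Mul(48, Pow(3, Rational(1, 2)))))) = Add(-52, Add(1128, Mul(-48, Pow(3, Rational(1, 2))))) = Add(1076, Mul(-48, Pow(3, Rational(1, 2))))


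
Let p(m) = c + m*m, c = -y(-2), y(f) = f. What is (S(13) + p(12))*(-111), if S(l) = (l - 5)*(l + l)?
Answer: -39294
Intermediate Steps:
c = 2 (c = -1*(-2) = 2)
S(l) = 2*l*(-5 + l) (S(l) = (-5 + l)*(2*l) = 2*l*(-5 + l))
p(m) = 2 + m**2 (p(m) = 2 + m*m = 2 + m**2)
(S(13) + p(12))*(-111) = (2*13*(-5 + 13) + (2 + 12**2))*(-111) = (2*13*8 + (2 + 144))*(-111) = (208 + 146)*(-111) = 354*(-111) = -39294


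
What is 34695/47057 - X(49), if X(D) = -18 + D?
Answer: -1424072/47057 ≈ -30.263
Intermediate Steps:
34695/47057 - X(49) = 34695/47057 - (-18 + 49) = 34695*(1/47057) - 1*31 = 34695/47057 - 31 = -1424072/47057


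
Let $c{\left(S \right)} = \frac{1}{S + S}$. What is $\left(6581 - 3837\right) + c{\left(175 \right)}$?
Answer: $\frac{960401}{350} \approx 2744.0$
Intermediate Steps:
$c{\left(S \right)} = \frac{1}{2 S}$
$\left(6581 - 3837\right) + c{\left(175 \right)} = \left(6581 - 3837\right) + \frac{1}{2 \cdot 175} = 2744 + \frac{1}{2} \cdot \frac{1}{175} = 2744 + \frac{1}{350} = \frac{960401}{350}$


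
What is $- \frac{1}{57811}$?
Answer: $- \frac{1}{57811} \approx -1.7298 \cdot 10^{-5}$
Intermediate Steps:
$- \frac{1}{57811}$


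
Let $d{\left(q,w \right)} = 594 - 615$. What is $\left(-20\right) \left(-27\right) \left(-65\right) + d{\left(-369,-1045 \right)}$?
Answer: $-35121$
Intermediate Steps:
$d{\left(q,w \right)} = -21$
$\left(-20\right) \left(-27\right) \left(-65\right) + d{\left(-369,-1045 \right)} = \left(-20\right) \left(-27\right) \left(-65\right) - 21 = 540 \left(-65\right) - 21 = -35100 - 21 = -35121$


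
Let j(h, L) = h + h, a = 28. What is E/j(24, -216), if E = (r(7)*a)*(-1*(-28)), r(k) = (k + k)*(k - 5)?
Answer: 1372/3 ≈ 457.33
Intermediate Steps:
j(h, L) = 2*h
r(k) = 2*k*(-5 + k) (r(k) = (2*k)*(-5 + k) = 2*k*(-5 + k))
E = 21952 (E = ((2*7*(-5 + 7))*28)*(-1*(-28)) = ((2*7*2)*28)*28 = (28*28)*28 = 784*28 = 21952)
E/j(24, -216) = 21952/((2*24)) = 21952/48 = 21952*(1/48) = 1372/3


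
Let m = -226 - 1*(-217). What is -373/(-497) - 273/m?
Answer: 46346/1491 ≈ 31.084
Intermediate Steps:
m = -9 (m = -226 + 217 = -9)
-373/(-497) - 273/m = -373/(-497) - 273/(-9) = -373*(-1/497) - 273*(-⅑) = 373/497 + 91/3 = 46346/1491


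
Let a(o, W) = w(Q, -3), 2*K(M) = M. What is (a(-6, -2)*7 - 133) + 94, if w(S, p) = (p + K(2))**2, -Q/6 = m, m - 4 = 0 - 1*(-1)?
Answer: -11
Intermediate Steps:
m = 5 (m = 4 + (0 - 1*(-1)) = 4 + (0 + 1) = 4 + 1 = 5)
K(M) = M/2
Q = -30 (Q = -6*5 = -30)
w(S, p) = (1 + p)**2 (w(S, p) = (p + (1/2)*2)**2 = (p + 1)**2 = (1 + p)**2)
a(o, W) = 4 (a(o, W) = (1 - 3)**2 = (-2)**2 = 4)
(a(-6, -2)*7 - 133) + 94 = (4*7 - 133) + 94 = (28 - 133) + 94 = -105 + 94 = -11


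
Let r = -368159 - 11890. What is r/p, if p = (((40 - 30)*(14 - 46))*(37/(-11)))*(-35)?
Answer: 4180539/414400 ≈ 10.088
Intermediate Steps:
r = -380049
p = -414400/11 (p = ((10*(-32))*(37*(-1/11)))*(-35) = -320*(-37/11)*(-35) = (11840/11)*(-35) = -414400/11 ≈ -37673.)
r/p = -380049/(-414400/11) = -380049*(-11/414400) = 4180539/414400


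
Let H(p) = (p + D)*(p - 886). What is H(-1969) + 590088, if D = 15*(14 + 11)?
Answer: 5140958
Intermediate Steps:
D = 375 (D = 15*25 = 375)
H(p) = (-886 + p)*(375 + p) (H(p) = (p + 375)*(p - 886) = (375 + p)*(-886 + p) = (-886 + p)*(375 + p))
H(-1969) + 590088 = (-332250 + (-1969)**2 - 511*(-1969)) + 590088 = (-332250 + 3876961 + 1006159) + 590088 = 4550870 + 590088 = 5140958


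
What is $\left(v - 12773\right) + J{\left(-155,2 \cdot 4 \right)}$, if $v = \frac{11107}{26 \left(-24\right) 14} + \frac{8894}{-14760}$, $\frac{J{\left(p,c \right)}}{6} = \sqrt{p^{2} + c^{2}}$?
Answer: $- \frac{68634798941}{5372640} + 6 \sqrt{24089} \approx -11844.0$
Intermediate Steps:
$J{\left(p,c \right)} = 6 \sqrt{c^{2} + p^{2}}$ ($J{\left(p,c \right)} = 6 \sqrt{p^{2} + c^{2}} = 6 \sqrt{c^{2} + p^{2}}$)
$v = - \frac{10068221}{5372640}$ ($v = \frac{11107}{\left(-624\right) 14} + 8894 \left(- \frac{1}{14760}\right) = \frac{11107}{-8736} - \frac{4447}{7380} = 11107 \left(- \frac{1}{8736}\right) - \frac{4447}{7380} = - \frac{11107}{8736} - \frac{4447}{7380} = - \frac{10068221}{5372640} \approx -1.874$)
$\left(v - 12773\right) + J{\left(-155,2 \cdot 4 \right)} = \left(- \frac{10068221}{5372640} - 12773\right) + 6 \sqrt{\left(2 \cdot 4\right)^{2} + \left(-155\right)^{2}} = - \frac{68634798941}{5372640} + 6 \sqrt{8^{2} + 24025} = - \frac{68634798941}{5372640} + 6 \sqrt{64 + 24025} = - \frac{68634798941}{5372640} + 6 \sqrt{24089}$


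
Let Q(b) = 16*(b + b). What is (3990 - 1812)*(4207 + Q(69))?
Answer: 13971870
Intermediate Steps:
Q(b) = 32*b (Q(b) = 16*(2*b) = 32*b)
(3990 - 1812)*(4207 + Q(69)) = (3990 - 1812)*(4207 + 32*69) = 2178*(4207 + 2208) = 2178*6415 = 13971870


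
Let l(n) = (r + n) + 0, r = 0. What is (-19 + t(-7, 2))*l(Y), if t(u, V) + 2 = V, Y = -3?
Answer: 57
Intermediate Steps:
t(u, V) = -2 + V
l(n) = n (l(n) = (0 + n) + 0 = n + 0 = n)
(-19 + t(-7, 2))*l(Y) = (-19 + (-2 + 2))*(-3) = (-19 + 0)*(-3) = -19*(-3) = 57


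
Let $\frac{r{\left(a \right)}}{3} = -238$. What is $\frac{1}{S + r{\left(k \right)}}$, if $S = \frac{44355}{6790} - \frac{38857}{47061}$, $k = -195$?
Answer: $- \frac{9129834}{6466600001} \approx -0.0014118$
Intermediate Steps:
$r{\left(a \right)} = -714$ ($r{\left(a \right)} = 3 \left(-238\right) = -714$)
$S = \frac{52101475}{9129834}$ ($S = 44355 \cdot \frac{1}{6790} - \frac{5551}{6723} = \frac{8871}{1358} - \frac{5551}{6723} = \frac{52101475}{9129834} \approx 5.7067$)
$\frac{1}{S + r{\left(k \right)}} = \frac{1}{\frac{52101475}{9129834} - 714} = \frac{1}{- \frac{6466600001}{9129834}} = - \frac{9129834}{6466600001}$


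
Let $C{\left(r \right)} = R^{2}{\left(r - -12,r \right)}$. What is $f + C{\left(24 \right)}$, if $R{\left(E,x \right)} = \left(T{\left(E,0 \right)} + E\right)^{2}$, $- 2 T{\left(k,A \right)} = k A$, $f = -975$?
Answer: $1678641$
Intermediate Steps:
$T{\left(k,A \right)} = - \frac{A k}{2}$ ($T{\left(k,A \right)} = - \frac{k A}{2} = - \frac{A k}{2}$)
$R{\left(E,x \right)} = E^{2}$ ($R{\left(E,x \right)} = \left(\left(- \frac{1}{2}\right) 0 E + E\right)^{2} = \left(0 + E\right)^{2} = E^{2}$)
$C{\left(r \right)} = \left(12 + r\right)^{4}$ ($C{\left(r \right)} = \left(\left(r - -12\right)^{2}\right)^{2} = \left(\left(r + 12\right)^{2}\right)^{2} = \left(\left(12 + r\right)^{2}\right)^{2} = \left(12 + r\right)^{4}$)
$f + C{\left(24 \right)} = -975 + \left(12 + 24\right)^{4} = -975 + 36^{4} = -975 + 1679616 = 1678641$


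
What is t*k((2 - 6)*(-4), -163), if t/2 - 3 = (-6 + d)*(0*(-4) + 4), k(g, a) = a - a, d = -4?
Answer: 0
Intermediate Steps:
k(g, a) = 0
t = -74 (t = 6 + 2*((-6 - 4)*(0*(-4) + 4)) = 6 + 2*(-10*(0 + 4)) = 6 + 2*(-10*4) = 6 + 2*(-40) = 6 - 80 = -74)
t*k((2 - 6)*(-4), -163) = -74*0 = 0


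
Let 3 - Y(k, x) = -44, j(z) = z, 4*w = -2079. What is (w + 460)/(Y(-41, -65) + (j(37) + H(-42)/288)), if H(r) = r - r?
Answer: -239/336 ≈ -0.71131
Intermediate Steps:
w = -2079/4 (w = (¼)*(-2079) = -2079/4 ≈ -519.75)
H(r) = 0
Y(k, x) = 47 (Y(k, x) = 3 - 1*(-44) = 3 + 44 = 47)
(w + 460)/(Y(-41, -65) + (j(37) + H(-42)/288)) = (-2079/4 + 460)/(47 + (37 + 0/288)) = -239/(4*(47 + (37 + 0*(1/288)))) = -239/(4*(47 + (37 + 0))) = -239/(4*(47 + 37)) = -239/4/84 = -239/4*1/84 = -239/336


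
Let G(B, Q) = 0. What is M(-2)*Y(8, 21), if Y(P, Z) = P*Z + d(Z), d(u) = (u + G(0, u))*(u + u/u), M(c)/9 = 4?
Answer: 22680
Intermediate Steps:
M(c) = 36 (M(c) = 9*4 = 36)
d(u) = u*(1 + u) (d(u) = (u + 0)*(u + u/u) = u*(u + 1) = u*(1 + u))
Y(P, Z) = P*Z + Z*(1 + Z)
M(-2)*Y(8, 21) = 36*(21*(1 + 8 + 21)) = 36*(21*30) = 36*630 = 22680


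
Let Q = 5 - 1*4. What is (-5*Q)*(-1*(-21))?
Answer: -105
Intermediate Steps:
Q = 1 (Q = 5 - 4 = 1)
(-5*Q)*(-1*(-21)) = (-5*1)*(-1*(-21)) = -5*21 = -105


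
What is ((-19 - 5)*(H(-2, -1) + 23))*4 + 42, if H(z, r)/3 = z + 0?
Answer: -1590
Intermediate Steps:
H(z, r) = 3*z (H(z, r) = 3*(z + 0) = 3*z)
((-19 - 5)*(H(-2, -1) + 23))*4 + 42 = ((-19 - 5)*(3*(-2) + 23))*4 + 42 = -24*(-6 + 23)*4 + 42 = -24*17*4 + 42 = -408*4 + 42 = -1632 + 42 = -1590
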